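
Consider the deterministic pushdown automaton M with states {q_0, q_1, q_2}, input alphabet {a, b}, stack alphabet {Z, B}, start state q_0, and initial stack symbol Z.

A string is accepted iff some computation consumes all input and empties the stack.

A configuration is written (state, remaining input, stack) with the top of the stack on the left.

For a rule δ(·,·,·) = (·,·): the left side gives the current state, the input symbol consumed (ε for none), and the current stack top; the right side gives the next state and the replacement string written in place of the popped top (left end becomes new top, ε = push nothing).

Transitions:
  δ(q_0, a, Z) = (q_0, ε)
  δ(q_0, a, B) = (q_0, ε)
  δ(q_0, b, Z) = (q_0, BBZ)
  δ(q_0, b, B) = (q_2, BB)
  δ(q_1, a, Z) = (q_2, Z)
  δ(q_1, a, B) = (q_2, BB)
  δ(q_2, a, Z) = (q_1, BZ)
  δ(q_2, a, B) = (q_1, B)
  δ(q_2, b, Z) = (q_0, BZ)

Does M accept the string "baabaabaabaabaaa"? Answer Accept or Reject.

Accept

(q_0, baabaabaabaabaaa, Z)
  read b, top Z: go to q_0, push BBZ → (q_0, aabaabaabaabaaa, BBZ)
  read a, top B: go to q_0, push ε → (q_0, abaabaabaabaaa, BZ)
  read a, top B: go to q_0, push ε → (q_0, baabaabaabaaa, Z)
  read b, top Z: go to q_0, push BBZ → (q_0, aabaabaabaaa, BBZ)
  read a, top B: go to q_0, push ε → (q_0, abaabaabaaa, BZ)
  read a, top B: go to q_0, push ε → (q_0, baabaabaaa, Z)
  read b, top Z: go to q_0, push BBZ → (q_0, aabaabaaa, BBZ)
  read a, top B: go to q_0, push ε → (q_0, abaabaaa, BZ)
  read a, top B: go to q_0, push ε → (q_0, baabaaa, Z)
  read b, top Z: go to q_0, push BBZ → (q_0, aabaaa, BBZ)
  read a, top B: go to q_0, push ε → (q_0, abaaa, BZ)
  read a, top B: go to q_0, push ε → (q_0, baaa, Z)
  read b, top Z: go to q_0, push BBZ → (q_0, aaa, BBZ)
  read a, top B: go to q_0, push ε → (q_0, aa, BZ)
  read a, top B: go to q_0, push ε → (q_0, a, Z)
  read a, top Z: go to q_0, push ε → (q_0, ε, ε)
All input consumed and the stack is empty.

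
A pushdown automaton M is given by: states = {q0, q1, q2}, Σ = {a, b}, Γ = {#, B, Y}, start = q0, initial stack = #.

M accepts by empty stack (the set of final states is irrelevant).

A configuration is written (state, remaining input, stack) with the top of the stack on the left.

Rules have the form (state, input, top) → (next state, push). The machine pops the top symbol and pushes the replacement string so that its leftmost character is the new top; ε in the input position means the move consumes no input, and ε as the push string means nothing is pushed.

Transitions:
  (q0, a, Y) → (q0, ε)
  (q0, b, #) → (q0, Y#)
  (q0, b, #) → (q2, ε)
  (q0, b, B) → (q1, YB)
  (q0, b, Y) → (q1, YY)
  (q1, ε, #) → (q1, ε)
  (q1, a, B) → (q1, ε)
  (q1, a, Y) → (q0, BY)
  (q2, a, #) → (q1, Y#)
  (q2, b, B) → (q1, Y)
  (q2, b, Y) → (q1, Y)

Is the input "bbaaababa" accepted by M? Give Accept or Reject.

Reject

No computation consumes all input and empties the stack.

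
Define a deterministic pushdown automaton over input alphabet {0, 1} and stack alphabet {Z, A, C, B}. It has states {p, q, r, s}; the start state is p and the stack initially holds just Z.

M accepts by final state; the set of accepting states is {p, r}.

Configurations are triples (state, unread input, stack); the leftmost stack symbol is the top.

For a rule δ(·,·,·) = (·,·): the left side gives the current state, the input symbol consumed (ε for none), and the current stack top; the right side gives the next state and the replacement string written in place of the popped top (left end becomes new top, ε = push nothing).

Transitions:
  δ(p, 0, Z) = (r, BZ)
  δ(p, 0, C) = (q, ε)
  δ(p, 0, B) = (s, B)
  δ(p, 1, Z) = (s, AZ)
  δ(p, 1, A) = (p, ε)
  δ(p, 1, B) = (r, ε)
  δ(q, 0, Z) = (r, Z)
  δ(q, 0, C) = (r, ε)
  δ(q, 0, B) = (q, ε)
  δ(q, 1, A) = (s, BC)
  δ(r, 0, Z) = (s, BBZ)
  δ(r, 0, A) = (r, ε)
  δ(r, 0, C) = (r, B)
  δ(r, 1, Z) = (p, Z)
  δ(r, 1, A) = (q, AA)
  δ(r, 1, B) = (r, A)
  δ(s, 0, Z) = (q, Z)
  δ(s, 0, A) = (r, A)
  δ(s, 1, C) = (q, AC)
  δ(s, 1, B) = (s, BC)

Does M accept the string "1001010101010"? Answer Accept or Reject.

(p, 1001010101010, Z)
  read 1, top Z: go to s, push AZ → (s, 001010101010, AZ)
  read 0, top A: go to r, push A → (r, 01010101010, AZ)
  read 0, top A: go to r, push ε → (r, 1010101010, Z)
  read 1, top Z: go to p, push Z → (p, 010101010, Z)
  read 0, top Z: go to r, push BZ → (r, 10101010, BZ)
  read 1, top B: go to r, push A → (r, 0101010, AZ)
  read 0, top A: go to r, push ε → (r, 101010, Z)
  read 1, top Z: go to p, push Z → (p, 01010, Z)
  read 0, top Z: go to r, push BZ → (r, 1010, BZ)
  read 1, top B: go to r, push A → (r, 010, AZ)
  read 0, top A: go to r, push ε → (r, 10, Z)
  read 1, top Z: go to p, push Z → (p, 0, Z)
  read 0, top Z: go to r, push BZ → (r, ε, BZ)
All input consumed; state r ∈ F.

Accept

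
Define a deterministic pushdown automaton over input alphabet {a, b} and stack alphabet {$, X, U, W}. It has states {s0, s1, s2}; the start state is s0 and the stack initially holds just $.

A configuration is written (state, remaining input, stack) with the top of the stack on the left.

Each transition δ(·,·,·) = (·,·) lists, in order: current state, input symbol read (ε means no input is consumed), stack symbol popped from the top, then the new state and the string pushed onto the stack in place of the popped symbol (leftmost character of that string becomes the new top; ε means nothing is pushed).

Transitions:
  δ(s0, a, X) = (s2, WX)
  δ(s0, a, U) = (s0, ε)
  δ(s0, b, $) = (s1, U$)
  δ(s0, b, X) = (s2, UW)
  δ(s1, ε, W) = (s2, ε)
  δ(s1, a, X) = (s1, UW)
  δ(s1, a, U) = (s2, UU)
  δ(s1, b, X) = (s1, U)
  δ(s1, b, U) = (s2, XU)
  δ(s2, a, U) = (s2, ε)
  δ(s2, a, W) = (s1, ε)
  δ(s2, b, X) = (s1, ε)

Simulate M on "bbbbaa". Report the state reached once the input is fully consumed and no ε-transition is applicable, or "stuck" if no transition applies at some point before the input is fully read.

(s0, bbbbaa, $)
  read b, top $: go to s1, push U$ → (s1, bbbaa, U$)
  read b, top U: go to s2, push XU → (s2, bbaa, XU$)
  read b, top X: go to s1, push ε → (s1, baa, U$)
  read b, top U: go to s2, push XU → (s2, aa, XU$)
No transition for (s2, a, top X); M blocks with input aa remaining.

stuck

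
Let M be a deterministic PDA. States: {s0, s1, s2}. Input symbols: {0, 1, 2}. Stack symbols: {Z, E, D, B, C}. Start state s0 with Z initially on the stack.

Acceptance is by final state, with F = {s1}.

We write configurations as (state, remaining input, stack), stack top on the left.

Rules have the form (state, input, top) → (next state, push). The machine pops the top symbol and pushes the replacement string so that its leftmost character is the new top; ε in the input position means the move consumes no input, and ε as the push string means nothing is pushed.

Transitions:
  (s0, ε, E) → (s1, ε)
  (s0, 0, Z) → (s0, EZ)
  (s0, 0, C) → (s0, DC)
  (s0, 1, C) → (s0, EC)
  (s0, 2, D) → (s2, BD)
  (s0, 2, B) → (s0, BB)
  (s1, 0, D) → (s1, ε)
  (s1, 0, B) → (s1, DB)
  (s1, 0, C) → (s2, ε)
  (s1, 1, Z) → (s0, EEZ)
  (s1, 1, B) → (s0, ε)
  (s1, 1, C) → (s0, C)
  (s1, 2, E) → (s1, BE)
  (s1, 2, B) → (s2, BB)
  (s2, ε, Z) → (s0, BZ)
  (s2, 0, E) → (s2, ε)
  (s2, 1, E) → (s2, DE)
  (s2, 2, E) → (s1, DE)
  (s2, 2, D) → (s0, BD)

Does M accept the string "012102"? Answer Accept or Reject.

Reject

(s0, 012102, Z) ⊢ (s0, 12102, EZ) ⊢ (s1, 12102, Z) ⊢ (s0, 2102, EEZ) ⊢ (s1, 2102, EZ) ⊢ (s1, 102, BEZ) ⊢ (s0, 02, EZ) ⊢ (s1, 02, Z)
No transition applies at (s1, 02, Z); input not fully consumed.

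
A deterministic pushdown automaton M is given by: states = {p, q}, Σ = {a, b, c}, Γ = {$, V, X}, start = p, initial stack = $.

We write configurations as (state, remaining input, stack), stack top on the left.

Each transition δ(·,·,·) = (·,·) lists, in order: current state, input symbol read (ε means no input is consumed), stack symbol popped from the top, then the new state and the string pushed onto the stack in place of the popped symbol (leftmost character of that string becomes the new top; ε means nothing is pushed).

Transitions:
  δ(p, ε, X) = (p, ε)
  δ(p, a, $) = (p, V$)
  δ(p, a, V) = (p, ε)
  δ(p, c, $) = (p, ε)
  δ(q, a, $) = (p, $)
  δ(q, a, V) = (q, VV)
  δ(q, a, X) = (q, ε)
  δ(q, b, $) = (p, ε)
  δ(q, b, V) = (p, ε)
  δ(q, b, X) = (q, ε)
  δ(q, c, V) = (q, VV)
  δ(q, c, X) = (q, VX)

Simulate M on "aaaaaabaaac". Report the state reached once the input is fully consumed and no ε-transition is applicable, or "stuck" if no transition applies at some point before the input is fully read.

stuck

(p, aaaaaabaaac, $)
  read a, top $: go to p, push V$ → (p, aaaaabaaac, V$)
  read a, top V: go to p, push ε → (p, aaaabaaac, $)
  read a, top $: go to p, push V$ → (p, aaabaaac, V$)
  read a, top V: go to p, push ε → (p, aabaaac, $)
  read a, top $: go to p, push V$ → (p, abaaac, V$)
  read a, top V: go to p, push ε → (p, baaac, $)
No transition for (p, b, top $); M blocks with input baaac remaining.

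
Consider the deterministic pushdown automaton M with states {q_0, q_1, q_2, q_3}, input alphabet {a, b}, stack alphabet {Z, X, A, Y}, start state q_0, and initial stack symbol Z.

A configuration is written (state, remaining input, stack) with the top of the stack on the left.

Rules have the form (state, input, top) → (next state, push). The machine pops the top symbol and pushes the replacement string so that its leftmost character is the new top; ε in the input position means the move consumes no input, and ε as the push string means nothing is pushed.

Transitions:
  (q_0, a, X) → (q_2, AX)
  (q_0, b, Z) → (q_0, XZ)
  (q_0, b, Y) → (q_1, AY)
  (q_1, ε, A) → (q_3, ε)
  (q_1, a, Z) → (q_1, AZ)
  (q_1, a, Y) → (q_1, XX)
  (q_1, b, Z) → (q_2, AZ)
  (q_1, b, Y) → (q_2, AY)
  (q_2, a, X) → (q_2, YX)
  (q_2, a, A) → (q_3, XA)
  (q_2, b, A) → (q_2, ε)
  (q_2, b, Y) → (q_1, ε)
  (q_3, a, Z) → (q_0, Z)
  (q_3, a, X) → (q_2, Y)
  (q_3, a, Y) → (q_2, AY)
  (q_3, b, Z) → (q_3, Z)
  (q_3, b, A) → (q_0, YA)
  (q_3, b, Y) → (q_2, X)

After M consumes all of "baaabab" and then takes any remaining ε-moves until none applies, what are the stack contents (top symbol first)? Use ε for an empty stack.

Z

(q_0, baaabab, Z)
  read b, top Z: go to q_0, push XZ → (q_0, aaabab, XZ)
  read a, top X: go to q_2, push AX → (q_2, aabab, AXZ)
  read a, top A: go to q_3, push XA → (q_3, abab, XAXZ)
  read a, top X: go to q_2, push Y → (q_2, bab, YAXZ)
  read b, top Y: go to q_1, push ε → (q_1, ab, AXZ)
  ε-move, top A: go to q_3, push ε → (q_3, ab, XZ)
  read a, top X: go to q_2, push Y → (q_2, b, YZ)
  read b, top Y: go to q_1, push ε → (q_1, ε, Z)
All input consumed in state q_1 with stack Z.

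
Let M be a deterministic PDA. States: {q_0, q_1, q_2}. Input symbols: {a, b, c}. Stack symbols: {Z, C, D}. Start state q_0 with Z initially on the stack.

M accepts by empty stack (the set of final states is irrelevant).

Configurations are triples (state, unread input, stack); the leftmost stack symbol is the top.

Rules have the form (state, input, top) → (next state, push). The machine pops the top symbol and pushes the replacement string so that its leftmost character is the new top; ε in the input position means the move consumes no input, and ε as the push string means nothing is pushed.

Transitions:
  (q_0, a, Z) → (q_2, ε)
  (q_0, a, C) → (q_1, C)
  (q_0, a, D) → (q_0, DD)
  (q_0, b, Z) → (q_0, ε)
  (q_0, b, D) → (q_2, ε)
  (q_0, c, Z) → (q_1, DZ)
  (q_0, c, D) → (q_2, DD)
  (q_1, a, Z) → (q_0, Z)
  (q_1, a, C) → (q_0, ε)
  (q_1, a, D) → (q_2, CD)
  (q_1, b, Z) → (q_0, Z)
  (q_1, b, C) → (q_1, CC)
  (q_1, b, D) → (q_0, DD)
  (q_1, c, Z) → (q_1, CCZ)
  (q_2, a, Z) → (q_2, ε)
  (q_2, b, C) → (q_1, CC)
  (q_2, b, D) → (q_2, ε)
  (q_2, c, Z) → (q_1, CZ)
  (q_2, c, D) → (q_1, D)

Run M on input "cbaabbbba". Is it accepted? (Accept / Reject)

(q_0, cbaabbbba, Z)
  read c, top Z: go to q_1, push DZ → (q_1, baabbbba, DZ)
  read b, top D: go to q_0, push DD → (q_0, aabbbba, DDZ)
  read a, top D: go to q_0, push DD → (q_0, abbbba, DDDZ)
  read a, top D: go to q_0, push DD → (q_0, bbbba, DDDDZ)
  read b, top D: go to q_2, push ε → (q_2, bbba, DDDZ)
  read b, top D: go to q_2, push ε → (q_2, bba, DDZ)
  read b, top D: go to q_2, push ε → (q_2, ba, DZ)
  read b, top D: go to q_2, push ε → (q_2, a, Z)
  read a, top Z: go to q_2, push ε → (q_2, ε, ε)
All input consumed and the stack is empty.

Accept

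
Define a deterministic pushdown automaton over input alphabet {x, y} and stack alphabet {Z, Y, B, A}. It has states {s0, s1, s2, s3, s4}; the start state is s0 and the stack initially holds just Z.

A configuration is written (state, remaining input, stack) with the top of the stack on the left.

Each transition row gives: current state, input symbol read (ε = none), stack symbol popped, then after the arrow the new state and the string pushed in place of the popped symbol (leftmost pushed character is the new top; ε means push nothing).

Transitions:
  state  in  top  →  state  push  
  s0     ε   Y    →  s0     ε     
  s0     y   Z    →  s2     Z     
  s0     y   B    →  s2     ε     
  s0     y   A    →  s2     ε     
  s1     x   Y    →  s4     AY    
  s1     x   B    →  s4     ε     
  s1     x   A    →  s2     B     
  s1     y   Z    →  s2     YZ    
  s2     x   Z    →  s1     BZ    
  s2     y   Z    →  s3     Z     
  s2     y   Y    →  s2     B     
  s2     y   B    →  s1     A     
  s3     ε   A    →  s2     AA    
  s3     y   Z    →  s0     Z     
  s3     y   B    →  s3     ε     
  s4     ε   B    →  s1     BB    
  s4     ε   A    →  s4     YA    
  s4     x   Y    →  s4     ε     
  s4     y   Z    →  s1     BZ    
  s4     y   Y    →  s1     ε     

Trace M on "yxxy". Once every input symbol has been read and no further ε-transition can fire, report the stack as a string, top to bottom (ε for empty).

BZ

(s0, yxxy, Z)
  read y, top Z: go to s2, push Z → (s2, xxy, Z)
  read x, top Z: go to s1, push BZ → (s1, xy, BZ)
  read x, top B: go to s4, push ε → (s4, y, Z)
  read y, top Z: go to s1, push BZ → (s1, ε, BZ)
All input consumed in state s1 with stack BZ.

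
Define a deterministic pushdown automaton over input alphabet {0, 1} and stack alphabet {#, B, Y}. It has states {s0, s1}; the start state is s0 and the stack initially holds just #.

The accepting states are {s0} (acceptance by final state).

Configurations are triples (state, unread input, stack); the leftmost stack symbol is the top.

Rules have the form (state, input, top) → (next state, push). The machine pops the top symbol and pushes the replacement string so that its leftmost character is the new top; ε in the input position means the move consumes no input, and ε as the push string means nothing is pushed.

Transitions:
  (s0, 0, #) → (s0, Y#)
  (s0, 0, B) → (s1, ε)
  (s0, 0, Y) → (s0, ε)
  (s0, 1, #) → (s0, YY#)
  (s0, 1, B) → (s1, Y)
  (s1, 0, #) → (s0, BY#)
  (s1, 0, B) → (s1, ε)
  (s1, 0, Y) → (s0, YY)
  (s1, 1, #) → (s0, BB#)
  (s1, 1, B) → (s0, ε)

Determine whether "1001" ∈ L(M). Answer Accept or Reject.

(s0, 1001, #) ⊢ (s0, 001, YY#) ⊢ (s0, 01, Y#) ⊢ (s0, 1, #) ⊢ (s0, ε, YY#)
All input consumed; state s0 ∈ F.

Accept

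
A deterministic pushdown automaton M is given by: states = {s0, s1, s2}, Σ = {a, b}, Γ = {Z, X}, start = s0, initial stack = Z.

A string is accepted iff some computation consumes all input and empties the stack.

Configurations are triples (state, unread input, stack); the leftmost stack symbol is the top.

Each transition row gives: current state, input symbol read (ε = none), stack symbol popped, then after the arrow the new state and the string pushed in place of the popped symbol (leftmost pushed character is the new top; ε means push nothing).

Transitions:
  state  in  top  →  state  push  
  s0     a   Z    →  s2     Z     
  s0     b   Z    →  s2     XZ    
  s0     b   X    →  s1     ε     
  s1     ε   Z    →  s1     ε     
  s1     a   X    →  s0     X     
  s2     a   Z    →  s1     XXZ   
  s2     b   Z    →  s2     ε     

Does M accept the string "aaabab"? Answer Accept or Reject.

(s0, aaabab, Z)
  read a, top Z: go to s2, push Z → (s2, aabab, Z)
  read a, top Z: go to s1, push XXZ → (s1, abab, XXZ)
  read a, top X: go to s0, push X → (s0, bab, XXZ)
  read b, top X: go to s1, push ε → (s1, ab, XZ)
  read a, top X: go to s0, push X → (s0, b, XZ)
  read b, top X: go to s1, push ε → (s1, ε, Z)
  ε-move, top Z: go to s1, push ε → (s1, ε, ε)
All input consumed and the stack is empty.

Accept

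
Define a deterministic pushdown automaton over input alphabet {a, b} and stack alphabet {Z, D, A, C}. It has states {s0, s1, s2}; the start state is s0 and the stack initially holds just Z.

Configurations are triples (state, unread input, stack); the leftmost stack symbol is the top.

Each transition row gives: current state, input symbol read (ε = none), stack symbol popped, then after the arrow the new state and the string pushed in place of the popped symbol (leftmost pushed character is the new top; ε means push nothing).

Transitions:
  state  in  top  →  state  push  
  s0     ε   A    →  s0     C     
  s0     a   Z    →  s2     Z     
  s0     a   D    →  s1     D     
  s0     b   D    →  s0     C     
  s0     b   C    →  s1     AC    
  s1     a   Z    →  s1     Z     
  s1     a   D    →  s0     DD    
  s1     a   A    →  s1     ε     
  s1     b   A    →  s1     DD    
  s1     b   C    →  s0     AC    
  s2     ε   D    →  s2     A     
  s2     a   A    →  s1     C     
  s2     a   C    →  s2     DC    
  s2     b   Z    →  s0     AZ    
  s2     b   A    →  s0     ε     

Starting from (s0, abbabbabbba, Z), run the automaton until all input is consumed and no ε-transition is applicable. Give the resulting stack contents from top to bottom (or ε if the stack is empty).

DDDCCCZ

(s0, abbabbabbba, Z) ⊢ (s2, bbabbabbba, Z) ⊢ (s0, babbabbba, AZ) ⊢ (s0, babbabbba, CZ) ⊢ (s1, abbabbba, ACZ) ⊢ (s1, bbabbba, CZ) ⊢ (s0, babbba, ACZ) ⊢ (s0, babbba, CCZ) ⊢ (s1, abbba, ACCZ) ⊢ (s1, bbba, CCZ) ⊢ (s0, bba, ACCZ) ⊢ (s0, bba, CCCZ) ⊢ (s1, ba, ACCCZ) ⊢ (s1, a, DDCCCZ) ⊢ (s0, ε, DDDCCCZ)
All input consumed in state s0 with stack DDDCCCZ.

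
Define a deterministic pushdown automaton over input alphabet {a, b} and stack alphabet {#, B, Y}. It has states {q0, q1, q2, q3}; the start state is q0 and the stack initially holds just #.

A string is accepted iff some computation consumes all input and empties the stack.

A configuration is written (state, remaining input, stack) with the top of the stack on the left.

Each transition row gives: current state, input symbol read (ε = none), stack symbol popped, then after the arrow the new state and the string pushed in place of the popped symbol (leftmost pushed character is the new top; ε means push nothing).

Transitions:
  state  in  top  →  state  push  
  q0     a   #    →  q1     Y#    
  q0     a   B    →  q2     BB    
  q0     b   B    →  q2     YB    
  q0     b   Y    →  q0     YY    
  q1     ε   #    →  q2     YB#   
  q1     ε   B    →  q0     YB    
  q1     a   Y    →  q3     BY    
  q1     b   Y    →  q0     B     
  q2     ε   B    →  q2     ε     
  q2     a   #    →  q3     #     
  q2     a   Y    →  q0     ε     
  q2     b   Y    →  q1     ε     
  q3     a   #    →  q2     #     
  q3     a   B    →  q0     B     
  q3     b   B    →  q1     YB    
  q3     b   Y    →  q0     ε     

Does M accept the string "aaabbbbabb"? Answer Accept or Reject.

(q0, aaabbbbabb, #)
  read a, top #: go to q1, push Y# → (q1, aabbbbabb, Y#)
  read a, top Y: go to q3, push BY → (q3, abbbbabb, BY#)
  read a, top B: go to q0, push B → (q0, bbbbabb, BY#)
  read b, top B: go to q2, push YB → (q2, bbbabb, YBY#)
  read b, top Y: go to q1, push ε → (q1, bbabb, BY#)
  ε-move, top B: go to q0, push YB → (q0, bbabb, YBY#)
  read b, top Y: go to q0, push YY → (q0, babb, YYBY#)
  read b, top Y: go to q0, push YY → (q0, abb, YYYBY#)
No transition applies at (q0, abb, YYYBY#); input not fully consumed.

Reject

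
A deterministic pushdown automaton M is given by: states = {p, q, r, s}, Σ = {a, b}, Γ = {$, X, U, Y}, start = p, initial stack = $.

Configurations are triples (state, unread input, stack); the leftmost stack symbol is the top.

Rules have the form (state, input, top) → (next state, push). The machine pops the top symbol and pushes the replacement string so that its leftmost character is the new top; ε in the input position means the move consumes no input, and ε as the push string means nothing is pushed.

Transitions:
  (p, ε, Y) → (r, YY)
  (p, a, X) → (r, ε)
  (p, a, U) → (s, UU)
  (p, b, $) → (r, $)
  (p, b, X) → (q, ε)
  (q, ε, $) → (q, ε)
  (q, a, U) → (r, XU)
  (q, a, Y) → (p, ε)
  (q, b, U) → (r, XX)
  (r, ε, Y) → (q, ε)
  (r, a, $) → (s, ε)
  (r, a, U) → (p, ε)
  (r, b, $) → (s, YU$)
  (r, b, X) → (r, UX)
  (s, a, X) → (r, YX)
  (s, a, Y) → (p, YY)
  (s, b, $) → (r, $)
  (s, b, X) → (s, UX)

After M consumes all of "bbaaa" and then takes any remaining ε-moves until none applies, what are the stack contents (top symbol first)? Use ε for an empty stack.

U$

(p, bbaaa, $)
  read b, top $: go to r, push $ → (r, baaa, $)
  read b, top $: go to s, push YU$ → (s, aaa, YU$)
  read a, top Y: go to p, push YY → (p, aa, YYU$)
  ε-move, top Y: go to r, push YY → (r, aa, YYYU$)
  ε-move, top Y: go to q, push ε → (q, aa, YYU$)
  read a, top Y: go to p, push ε → (p, a, YU$)
  ε-move, top Y: go to r, push YY → (r, a, YYU$)
  ε-move, top Y: go to q, push ε → (q, a, YU$)
  read a, top Y: go to p, push ε → (p, ε, U$)
All input consumed in state p with stack U$.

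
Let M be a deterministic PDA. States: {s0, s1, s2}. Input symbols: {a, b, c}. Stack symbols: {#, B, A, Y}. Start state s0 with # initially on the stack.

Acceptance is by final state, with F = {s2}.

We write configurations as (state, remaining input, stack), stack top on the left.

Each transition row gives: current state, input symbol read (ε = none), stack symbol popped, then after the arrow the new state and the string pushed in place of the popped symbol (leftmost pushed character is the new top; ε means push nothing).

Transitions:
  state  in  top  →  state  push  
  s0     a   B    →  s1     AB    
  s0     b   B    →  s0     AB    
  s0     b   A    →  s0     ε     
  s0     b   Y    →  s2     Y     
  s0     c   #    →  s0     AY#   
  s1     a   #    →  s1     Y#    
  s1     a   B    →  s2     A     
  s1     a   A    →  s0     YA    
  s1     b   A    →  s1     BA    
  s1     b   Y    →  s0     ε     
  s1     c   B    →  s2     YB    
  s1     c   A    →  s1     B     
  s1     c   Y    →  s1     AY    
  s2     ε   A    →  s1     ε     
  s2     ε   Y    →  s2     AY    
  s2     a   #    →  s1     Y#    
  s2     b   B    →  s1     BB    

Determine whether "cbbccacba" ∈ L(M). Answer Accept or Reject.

Accept

(s0, cbbccacba, #)
  read c, top #: go to s0, push AY# → (s0, bbccacba, AY#)
  read b, top A: go to s0, push ε → (s0, bccacba, Y#)
  read b, top Y: go to s2, push Y → (s2, ccacba, Y#)
  ε-move, top Y: go to s2, push AY → (s2, ccacba, AY#)
  ε-move, top A: go to s1, push ε → (s1, ccacba, Y#)
  read c, top Y: go to s1, push AY → (s1, cacba, AY#)
  read c, top A: go to s1, push B → (s1, acba, BY#)
  read a, top B: go to s2, push A → (s2, cba, AY#)
  ε-move, top A: go to s1, push ε → (s1, cba, Y#)
  read c, top Y: go to s1, push AY → (s1, ba, AY#)
  read b, top A: go to s1, push BA → (s1, a, BAY#)
  read a, top B: go to s2, push A → (s2, ε, AAY#)
All input consumed; state s2 ∈ F.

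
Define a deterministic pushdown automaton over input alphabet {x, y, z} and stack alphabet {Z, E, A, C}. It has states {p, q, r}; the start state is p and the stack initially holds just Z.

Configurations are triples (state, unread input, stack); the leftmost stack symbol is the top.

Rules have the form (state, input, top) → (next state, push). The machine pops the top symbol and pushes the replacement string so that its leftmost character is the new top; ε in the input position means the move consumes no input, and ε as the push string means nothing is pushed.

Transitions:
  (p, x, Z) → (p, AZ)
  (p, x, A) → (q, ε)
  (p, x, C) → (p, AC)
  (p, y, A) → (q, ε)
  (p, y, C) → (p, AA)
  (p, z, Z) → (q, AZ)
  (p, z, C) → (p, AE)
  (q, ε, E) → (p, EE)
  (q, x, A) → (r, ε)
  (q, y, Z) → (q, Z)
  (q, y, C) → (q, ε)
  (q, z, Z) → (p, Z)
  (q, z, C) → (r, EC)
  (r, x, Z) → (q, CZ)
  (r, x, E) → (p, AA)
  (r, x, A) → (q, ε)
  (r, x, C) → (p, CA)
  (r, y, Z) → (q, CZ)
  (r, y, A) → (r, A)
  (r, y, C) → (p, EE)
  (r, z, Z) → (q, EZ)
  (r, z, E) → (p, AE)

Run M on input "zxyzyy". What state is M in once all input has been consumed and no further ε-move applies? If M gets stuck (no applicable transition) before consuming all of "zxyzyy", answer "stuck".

stuck

(p, zxyzyy, Z) ⊢ (q, xyzyy, AZ) ⊢ (r, yzyy, Z) ⊢ (q, zyy, CZ) ⊢ (r, yy, ECZ)
No transition for (r, y, top E); M blocks with input yy remaining.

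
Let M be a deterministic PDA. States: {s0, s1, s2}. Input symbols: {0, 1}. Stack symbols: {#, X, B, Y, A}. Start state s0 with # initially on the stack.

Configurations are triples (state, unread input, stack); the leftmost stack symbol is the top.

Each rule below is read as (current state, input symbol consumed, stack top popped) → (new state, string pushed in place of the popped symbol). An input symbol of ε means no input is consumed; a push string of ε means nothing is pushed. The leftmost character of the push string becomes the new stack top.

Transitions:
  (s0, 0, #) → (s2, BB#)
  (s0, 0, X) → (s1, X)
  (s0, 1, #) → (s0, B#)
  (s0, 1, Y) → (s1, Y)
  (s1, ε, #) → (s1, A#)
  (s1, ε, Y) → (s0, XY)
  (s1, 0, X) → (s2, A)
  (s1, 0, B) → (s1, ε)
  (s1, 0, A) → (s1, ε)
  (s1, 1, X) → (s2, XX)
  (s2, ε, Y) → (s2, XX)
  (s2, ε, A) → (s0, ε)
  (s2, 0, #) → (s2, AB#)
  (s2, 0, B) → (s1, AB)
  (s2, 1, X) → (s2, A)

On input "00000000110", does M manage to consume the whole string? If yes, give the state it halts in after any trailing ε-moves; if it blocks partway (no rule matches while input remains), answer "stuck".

(s0, 00000000110, #) ⊢ (s2, 0000000110, BB#) ⊢ (s1, 000000110, ABB#) ⊢ (s1, 00000110, BB#) ⊢ (s1, 0000110, B#) ⊢ (s1, 000110, #) ⊢ (s1, 000110, A#) ⊢ (s1, 00110, #) ⊢ (s1, 00110, A#) ⊢ (s1, 0110, #) ⊢ (s1, 0110, A#) ⊢ (s1, 110, #) ⊢ (s1, 110, A#)
No transition for (s1, 1, top A); M blocks with input 110 remaining.

stuck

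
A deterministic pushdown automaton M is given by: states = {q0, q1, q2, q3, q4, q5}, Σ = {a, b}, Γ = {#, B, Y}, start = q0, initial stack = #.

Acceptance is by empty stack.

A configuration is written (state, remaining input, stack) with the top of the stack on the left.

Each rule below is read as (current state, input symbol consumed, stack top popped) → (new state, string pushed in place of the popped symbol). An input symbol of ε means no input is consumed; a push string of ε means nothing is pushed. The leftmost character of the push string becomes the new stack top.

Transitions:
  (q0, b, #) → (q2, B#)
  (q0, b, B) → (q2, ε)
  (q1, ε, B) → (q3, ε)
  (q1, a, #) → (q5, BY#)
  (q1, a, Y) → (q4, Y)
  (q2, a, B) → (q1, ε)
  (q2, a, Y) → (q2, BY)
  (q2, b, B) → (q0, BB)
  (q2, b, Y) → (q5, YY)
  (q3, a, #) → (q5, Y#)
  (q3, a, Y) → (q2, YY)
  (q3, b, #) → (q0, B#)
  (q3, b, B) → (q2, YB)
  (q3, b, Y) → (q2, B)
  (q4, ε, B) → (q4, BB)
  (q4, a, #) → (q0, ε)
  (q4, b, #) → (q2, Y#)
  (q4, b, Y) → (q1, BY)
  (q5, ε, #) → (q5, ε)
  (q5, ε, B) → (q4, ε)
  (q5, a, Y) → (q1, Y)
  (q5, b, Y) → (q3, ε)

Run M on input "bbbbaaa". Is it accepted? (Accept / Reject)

(q0, bbbbaaa, #)
  read b, top #: go to q2, push B# → (q2, bbbaaa, B#)
  read b, top B: go to q0, push BB → (q0, bbaaa, BB#)
  read b, top B: go to q2, push ε → (q2, baaa, B#)
  read b, top B: go to q0, push BB → (q0, aaa, BB#)
No transition applies at (q0, aaa, BB#); input not fully consumed.

Reject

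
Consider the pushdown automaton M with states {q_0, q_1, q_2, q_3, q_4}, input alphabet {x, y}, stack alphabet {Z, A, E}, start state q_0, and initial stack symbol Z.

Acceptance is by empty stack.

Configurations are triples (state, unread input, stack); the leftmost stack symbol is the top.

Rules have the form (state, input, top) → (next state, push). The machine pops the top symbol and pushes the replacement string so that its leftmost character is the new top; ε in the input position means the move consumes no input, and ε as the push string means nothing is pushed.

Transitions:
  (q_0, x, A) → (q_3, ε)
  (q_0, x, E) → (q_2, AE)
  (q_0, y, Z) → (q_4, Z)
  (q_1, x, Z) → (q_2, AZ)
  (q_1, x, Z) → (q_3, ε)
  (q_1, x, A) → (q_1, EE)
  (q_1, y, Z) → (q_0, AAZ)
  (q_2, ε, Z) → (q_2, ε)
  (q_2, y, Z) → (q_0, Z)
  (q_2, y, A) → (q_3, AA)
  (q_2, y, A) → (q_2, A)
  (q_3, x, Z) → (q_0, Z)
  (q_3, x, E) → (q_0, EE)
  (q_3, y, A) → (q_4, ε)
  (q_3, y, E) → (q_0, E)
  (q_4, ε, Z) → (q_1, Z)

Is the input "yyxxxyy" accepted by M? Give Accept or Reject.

Reject

No computation consumes all input and empties the stack.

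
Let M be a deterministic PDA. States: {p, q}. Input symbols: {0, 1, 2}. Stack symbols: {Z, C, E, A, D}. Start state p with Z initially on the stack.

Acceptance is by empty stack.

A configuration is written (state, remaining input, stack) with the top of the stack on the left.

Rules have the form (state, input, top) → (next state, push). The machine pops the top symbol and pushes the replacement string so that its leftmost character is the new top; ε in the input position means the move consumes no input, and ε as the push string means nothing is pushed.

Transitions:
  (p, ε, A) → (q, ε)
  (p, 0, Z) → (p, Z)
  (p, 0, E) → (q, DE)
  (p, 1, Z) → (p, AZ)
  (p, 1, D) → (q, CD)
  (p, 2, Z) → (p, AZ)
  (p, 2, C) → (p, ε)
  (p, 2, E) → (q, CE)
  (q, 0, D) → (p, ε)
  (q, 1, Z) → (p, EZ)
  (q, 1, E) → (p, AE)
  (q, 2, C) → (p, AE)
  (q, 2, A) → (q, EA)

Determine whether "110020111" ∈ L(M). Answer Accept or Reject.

Reject

(p, 110020111, Z) ⊢ (p, 10020111, AZ) ⊢ (q, 10020111, Z) ⊢ (p, 0020111, EZ) ⊢ (q, 020111, DEZ) ⊢ (p, 20111, EZ) ⊢ (q, 0111, CEZ)
No transition applies at (q, 0111, CEZ); input not fully consumed.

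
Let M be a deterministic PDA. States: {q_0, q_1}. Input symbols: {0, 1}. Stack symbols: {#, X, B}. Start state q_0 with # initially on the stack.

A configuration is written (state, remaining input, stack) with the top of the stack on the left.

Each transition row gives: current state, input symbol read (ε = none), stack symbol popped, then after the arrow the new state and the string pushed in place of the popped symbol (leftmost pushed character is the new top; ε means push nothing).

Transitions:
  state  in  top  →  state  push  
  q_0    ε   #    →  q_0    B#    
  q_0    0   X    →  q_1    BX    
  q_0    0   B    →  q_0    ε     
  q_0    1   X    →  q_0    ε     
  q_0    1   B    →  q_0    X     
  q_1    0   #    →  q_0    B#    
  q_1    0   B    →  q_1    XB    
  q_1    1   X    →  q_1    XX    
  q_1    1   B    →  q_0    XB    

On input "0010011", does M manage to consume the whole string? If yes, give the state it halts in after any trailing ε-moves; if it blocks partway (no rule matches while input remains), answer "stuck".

q_1

(q_0, 0010011, #)
  ε-move, top #: go to q_0, push B# → (q_0, 0010011, B#)
  read 0, top B: go to q_0, push ε → (q_0, 010011, #)
  ε-move, top #: go to q_0, push B# → (q_0, 010011, B#)
  read 0, top B: go to q_0, push ε → (q_0, 10011, #)
  ε-move, top #: go to q_0, push B# → (q_0, 10011, B#)
  read 1, top B: go to q_0, push X → (q_0, 0011, X#)
  read 0, top X: go to q_1, push BX → (q_1, 011, BX#)
  read 0, top B: go to q_1, push XB → (q_1, 11, XBX#)
  read 1, top X: go to q_1, push XX → (q_1, 1, XXBX#)
  read 1, top X: go to q_1, push XX → (q_1, ε, XXXBX#)
All input consumed; M is in state q_1.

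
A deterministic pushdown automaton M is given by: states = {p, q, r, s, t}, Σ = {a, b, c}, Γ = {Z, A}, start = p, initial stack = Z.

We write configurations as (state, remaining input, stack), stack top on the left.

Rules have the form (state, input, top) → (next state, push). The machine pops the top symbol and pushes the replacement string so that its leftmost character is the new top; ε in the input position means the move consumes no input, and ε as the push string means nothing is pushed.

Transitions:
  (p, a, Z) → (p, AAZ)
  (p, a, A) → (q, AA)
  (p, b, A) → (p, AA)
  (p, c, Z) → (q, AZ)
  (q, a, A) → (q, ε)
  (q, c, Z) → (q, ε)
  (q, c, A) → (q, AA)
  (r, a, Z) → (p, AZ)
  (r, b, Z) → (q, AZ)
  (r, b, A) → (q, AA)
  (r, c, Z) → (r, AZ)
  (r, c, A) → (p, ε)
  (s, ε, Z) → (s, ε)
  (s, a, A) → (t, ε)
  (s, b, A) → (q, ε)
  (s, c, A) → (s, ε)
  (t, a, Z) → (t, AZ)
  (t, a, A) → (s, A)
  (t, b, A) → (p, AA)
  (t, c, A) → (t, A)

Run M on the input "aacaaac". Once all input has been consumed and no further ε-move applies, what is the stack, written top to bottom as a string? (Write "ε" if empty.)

AAZ

(p, aacaaac, Z) ⊢ (p, acaaac, AAZ) ⊢ (q, caaac, AAAZ) ⊢ (q, aaac, AAAAZ) ⊢ (q, aac, AAAZ) ⊢ (q, ac, AAZ) ⊢ (q, c, AZ) ⊢ (q, ε, AAZ)
All input consumed in state q with stack AAZ.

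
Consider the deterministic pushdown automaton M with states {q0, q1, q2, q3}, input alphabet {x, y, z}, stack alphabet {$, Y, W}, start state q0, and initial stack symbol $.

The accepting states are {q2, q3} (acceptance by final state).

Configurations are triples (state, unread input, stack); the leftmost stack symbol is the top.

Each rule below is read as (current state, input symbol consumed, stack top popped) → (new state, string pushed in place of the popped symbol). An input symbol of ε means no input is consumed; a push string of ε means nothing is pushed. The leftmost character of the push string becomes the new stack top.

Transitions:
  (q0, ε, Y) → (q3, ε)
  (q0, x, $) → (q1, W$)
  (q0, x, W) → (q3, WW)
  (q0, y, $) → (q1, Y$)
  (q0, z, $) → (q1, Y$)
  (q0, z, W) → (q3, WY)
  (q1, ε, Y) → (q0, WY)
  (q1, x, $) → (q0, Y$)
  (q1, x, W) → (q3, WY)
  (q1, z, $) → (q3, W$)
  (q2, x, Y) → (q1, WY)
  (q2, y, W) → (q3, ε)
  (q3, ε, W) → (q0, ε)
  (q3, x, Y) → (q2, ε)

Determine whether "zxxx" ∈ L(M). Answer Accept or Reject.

(q0, zxxx, $)
  read z, top $: go to q1, push Y$ → (q1, xxx, Y$)
  ε-move, top Y: go to q0, push WY → (q0, xxx, WY$)
  read x, top W: go to q3, push WW → (q3, xx, WWY$)
  ε-move, top W: go to q0, push ε → (q0, xx, WY$)
  read x, top W: go to q3, push WW → (q3, x, WWY$)
  ε-move, top W: go to q0, push ε → (q0, x, WY$)
  read x, top W: go to q3, push WW → (q3, ε, WWY$)
All input consumed; state q3 ∈ F.

Accept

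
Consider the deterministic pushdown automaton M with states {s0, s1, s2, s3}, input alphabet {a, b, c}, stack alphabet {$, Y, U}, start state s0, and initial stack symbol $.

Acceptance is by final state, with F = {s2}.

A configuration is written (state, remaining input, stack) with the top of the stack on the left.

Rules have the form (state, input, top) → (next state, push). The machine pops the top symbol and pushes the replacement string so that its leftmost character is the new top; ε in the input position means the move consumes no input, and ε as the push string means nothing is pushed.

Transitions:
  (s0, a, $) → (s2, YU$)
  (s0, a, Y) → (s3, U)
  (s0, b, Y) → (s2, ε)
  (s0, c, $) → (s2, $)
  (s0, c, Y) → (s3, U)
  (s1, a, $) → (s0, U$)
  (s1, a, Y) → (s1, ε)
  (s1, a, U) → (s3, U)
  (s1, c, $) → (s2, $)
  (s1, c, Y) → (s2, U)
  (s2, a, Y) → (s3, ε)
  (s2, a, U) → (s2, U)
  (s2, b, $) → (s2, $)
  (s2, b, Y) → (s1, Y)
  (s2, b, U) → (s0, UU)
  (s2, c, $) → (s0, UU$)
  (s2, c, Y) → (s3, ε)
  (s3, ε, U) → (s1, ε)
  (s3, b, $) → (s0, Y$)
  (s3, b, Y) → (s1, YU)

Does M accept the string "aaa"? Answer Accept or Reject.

(s0, aaa, $) ⊢ (s2, aa, YU$) ⊢ (s3, a, U$) ⊢ (s1, a, $) ⊢ (s0, ε, U$)
All input consumed; state s0 ∉ F and no further ε-move applies.

Reject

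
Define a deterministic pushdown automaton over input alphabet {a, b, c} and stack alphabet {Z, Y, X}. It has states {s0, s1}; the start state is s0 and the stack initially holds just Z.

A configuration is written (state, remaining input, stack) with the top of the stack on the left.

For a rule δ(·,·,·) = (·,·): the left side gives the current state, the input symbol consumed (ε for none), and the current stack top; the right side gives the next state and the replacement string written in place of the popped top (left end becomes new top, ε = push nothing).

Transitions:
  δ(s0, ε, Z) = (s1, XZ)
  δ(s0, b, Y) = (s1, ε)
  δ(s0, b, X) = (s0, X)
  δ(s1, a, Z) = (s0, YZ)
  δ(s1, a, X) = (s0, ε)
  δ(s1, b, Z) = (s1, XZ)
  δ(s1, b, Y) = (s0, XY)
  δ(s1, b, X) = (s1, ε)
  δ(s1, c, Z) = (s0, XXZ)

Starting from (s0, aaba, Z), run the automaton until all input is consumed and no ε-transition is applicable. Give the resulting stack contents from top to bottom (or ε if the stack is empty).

(s0, aaba, Z)
  ε-move, top Z: go to s1, push XZ → (s1, aaba, XZ)
  read a, top X: go to s0, push ε → (s0, aba, Z)
  ε-move, top Z: go to s1, push XZ → (s1, aba, XZ)
  read a, top X: go to s0, push ε → (s0, ba, Z)
  ε-move, top Z: go to s1, push XZ → (s1, ba, XZ)
  read b, top X: go to s1, push ε → (s1, a, Z)
  read a, top Z: go to s0, push YZ → (s0, ε, YZ)
All input consumed in state s0 with stack YZ.

YZ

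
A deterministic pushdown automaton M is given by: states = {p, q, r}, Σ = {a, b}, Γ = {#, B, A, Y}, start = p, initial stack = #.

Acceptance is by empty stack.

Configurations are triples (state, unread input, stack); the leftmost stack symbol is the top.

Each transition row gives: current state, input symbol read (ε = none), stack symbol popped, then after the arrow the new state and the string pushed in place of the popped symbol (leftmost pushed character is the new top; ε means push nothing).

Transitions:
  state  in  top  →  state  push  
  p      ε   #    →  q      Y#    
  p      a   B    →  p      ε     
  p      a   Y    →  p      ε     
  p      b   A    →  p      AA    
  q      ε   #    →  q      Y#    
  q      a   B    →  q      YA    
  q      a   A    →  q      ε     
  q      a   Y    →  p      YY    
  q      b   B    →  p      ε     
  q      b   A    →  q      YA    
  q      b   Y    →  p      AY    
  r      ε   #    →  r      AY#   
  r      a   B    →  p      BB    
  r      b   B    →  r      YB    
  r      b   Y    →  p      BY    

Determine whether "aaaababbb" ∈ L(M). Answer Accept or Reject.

(p, aaaababbb, #)
  ε-move, top #: go to q, push Y# → (q, aaaababbb, Y#)
  read a, top Y: go to p, push YY → (p, aaababbb, YY#)
  read a, top Y: go to p, push ε → (p, aababbb, Y#)
  read a, top Y: go to p, push ε → (p, ababbb, #)
  ε-move, top #: go to q, push Y# → (q, ababbb, Y#)
  read a, top Y: go to p, push YY → (p, babbb, YY#)
No transition applies at (p, babbb, YY#); input not fully consumed.

Reject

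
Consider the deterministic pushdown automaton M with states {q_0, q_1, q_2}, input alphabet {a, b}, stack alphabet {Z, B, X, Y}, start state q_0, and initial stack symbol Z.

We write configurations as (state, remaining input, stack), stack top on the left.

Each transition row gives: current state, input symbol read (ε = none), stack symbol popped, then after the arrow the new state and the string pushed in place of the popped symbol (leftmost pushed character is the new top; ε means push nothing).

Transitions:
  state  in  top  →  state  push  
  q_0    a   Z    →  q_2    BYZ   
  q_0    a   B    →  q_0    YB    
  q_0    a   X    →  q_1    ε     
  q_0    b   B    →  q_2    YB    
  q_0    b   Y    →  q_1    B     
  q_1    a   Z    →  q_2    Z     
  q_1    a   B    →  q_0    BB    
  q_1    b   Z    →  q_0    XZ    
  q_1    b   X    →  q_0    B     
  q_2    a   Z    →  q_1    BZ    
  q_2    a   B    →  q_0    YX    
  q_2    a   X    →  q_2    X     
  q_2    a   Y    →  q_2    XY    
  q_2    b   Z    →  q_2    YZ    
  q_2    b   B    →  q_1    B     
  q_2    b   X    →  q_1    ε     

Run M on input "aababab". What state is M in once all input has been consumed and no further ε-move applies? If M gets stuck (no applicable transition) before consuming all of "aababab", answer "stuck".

q_1

(q_0, aababab, Z)
  read a, top Z: go to q_2, push BYZ → (q_2, ababab, BYZ)
  read a, top B: go to q_0, push YX → (q_0, babab, YXYZ)
  read b, top Y: go to q_1, push B → (q_1, abab, BXYZ)
  read a, top B: go to q_0, push BB → (q_0, bab, BBXYZ)
  read b, top B: go to q_2, push YB → (q_2, ab, YBBXYZ)
  read a, top Y: go to q_2, push XY → (q_2, b, XYBBXYZ)
  read b, top X: go to q_1, push ε → (q_1, ε, YBBXYZ)
All input consumed; M is in state q_1.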